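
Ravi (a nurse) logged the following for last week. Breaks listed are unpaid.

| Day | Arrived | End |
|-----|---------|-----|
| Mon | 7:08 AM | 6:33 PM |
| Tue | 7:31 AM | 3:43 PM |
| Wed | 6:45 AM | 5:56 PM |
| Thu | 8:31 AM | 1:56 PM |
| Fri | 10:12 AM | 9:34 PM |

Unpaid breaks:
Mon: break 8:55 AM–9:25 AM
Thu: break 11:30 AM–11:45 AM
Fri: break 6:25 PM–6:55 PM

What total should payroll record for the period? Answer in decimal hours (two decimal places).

46.33 hours

Mon: 7:08 AM–6:33 PM = 11 h 25 min; less 30 min break → 10 h 55 min
Tue: 7:31 AM–3:43 PM = 8 h 12 min
Wed: 6:45 AM–5:56 PM = 11 h 11 min
Thu: 8:31 AM–1:56 PM = 5 h 25 min; less 15 min break → 5 h 10 min
Fri: 10:12 AM–9:34 PM = 11 h 22 min; less 30 min break → 10 h 52 min
Total: 10 h 55 min + 8 h 12 min + 11 h 11 min + 5 h 10 min + 10 h 52 min = 46 h 20 min.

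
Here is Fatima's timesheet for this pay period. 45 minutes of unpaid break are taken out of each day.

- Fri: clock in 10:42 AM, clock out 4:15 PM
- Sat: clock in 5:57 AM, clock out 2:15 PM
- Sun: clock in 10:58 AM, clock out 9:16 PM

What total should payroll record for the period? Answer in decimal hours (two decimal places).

21.90 hours

Fri: 10:42 AM–4:15 PM = 5 h 33 min; less 45 min break → 4 h 48 min
Sat: 5:57 AM–2:15 PM = 8 h 18 min; less 45 min break → 7 h 33 min
Sun: 10:58 AM–9:16 PM = 10 h 18 min; less 45 min break → 9 h 33 min
Total: 4 h 48 min + 7 h 33 min + 9 h 33 min = 21 h 54 min.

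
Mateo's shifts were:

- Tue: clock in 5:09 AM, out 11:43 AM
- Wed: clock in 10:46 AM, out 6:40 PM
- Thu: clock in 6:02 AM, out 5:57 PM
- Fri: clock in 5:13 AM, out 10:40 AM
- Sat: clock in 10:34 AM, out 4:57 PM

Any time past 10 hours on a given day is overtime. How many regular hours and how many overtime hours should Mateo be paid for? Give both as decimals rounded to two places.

Tue: 5:09 AM–11:43 AM = 6 h 34 min
Wed: 10:46 AM–6:40 PM = 7 h 54 min
Thu: 6:02 AM–5:57 PM = 11 h 55 min
Fri: 5:13 AM–10:40 AM = 5 h 27 min
Sat: 10:34 AM–4:57 PM = 6 h 23 min
Tue reg 6 h 34 min / OT 0 h 0 min; Wed reg 7 h 54 min / OT 0 h 0 min; Thu reg 10 h 0 min / OT 1 h 55 min; Fri reg 5 h 27 min / OT 0 h 0 min; Sat reg 6 h 23 min / OT 0 h 0 min.
Totals: regular 36 h 18 min, overtime 1 h 55 min.

Regular 36.30 hours, overtime 1.92 hours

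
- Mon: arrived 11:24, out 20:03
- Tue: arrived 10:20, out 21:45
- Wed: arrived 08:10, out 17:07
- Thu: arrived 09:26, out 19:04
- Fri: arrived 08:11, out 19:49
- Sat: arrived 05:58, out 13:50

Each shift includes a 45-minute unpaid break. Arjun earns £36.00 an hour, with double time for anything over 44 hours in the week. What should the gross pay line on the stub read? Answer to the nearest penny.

Mon: 11:24–20:03 = 8 h 39 min; less 45 min break → 7 h 54 min
Tue: 10:20–21:45 = 11 h 25 min; less 45 min break → 10 h 40 min
Wed: 08:10–17:07 = 8 h 57 min; less 45 min break → 8 h 12 min
Thu: 09:26–19:04 = 9 h 38 min; less 45 min break → 8 h 53 min
Fri: 08:11–19:49 = 11 h 38 min; less 45 min break → 10 h 53 min
Sat: 05:58–13:50 = 7 h 52 min; less 45 min break → 7 h 7 min
Total worked: 53 h 39 min = 3219 min.
Regular 44 h 0 min = 2640 min at £36.00/h; overtime 9 h 39 min = 579 min at £72.00/h.
Pay = (2640 × £36.00 + 579 × £72.00) ÷ 60 = £2278.80.

£2278.80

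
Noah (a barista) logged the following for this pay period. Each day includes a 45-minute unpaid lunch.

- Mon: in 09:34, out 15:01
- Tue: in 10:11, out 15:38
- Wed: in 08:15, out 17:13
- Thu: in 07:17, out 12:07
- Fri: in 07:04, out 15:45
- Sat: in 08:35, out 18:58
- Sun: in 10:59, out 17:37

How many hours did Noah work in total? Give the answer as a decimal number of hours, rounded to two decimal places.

45.15 hours

Mon: 09:34–15:01 = 5 h 27 min; less 45 min break → 4 h 42 min
Tue: 10:11–15:38 = 5 h 27 min; less 45 min break → 4 h 42 min
Wed: 08:15–17:13 = 8 h 58 min; less 45 min break → 8 h 13 min
Thu: 07:17–12:07 = 4 h 50 min; less 45 min break → 4 h 5 min
Fri: 07:04–15:45 = 8 h 41 min; less 45 min break → 7 h 56 min
Sat: 08:35–18:58 = 10 h 23 min; less 45 min break → 9 h 38 min
Sun: 10:59–17:37 = 6 h 38 min; less 45 min break → 5 h 53 min
Total: 4 h 42 min + 4 h 42 min + 8 h 13 min + 4 h 5 min + 7 h 56 min + 9 h 38 min + 5 h 53 min = 45 h 9 min.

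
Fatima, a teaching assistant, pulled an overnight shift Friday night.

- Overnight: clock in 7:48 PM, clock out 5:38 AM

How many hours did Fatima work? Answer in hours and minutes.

9 h 50 min

Overnight: 7:48 PM → midnight = 4 h 12 min; midnight → 5:38 AM = 5 h 38 min; span 9 h 50 min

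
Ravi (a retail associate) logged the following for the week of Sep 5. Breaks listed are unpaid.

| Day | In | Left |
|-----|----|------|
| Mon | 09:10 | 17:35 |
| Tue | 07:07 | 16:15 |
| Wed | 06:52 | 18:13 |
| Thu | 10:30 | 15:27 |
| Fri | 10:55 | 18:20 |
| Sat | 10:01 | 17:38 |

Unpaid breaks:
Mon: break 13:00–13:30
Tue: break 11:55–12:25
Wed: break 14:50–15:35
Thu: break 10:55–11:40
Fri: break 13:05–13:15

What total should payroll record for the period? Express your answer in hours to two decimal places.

Mon: 09:10–17:35 = 8 h 25 min; less 30 min break → 7 h 55 min
Tue: 07:07–16:15 = 9 h 8 min; less 30 min break → 8 h 38 min
Wed: 06:52–18:13 = 11 h 21 min; less 45 min break → 10 h 36 min
Thu: 10:30–15:27 = 4 h 57 min; less 45 min break → 4 h 12 min
Fri: 10:55–18:20 = 7 h 25 min; less 10 min break → 7 h 15 min
Sat: 10:01–17:38 = 7 h 37 min
Total: 7 h 55 min + 8 h 38 min + 10 h 36 min + 4 h 12 min + 7 h 15 min + 7 h 37 min = 46 h 13 min.

46.22 hours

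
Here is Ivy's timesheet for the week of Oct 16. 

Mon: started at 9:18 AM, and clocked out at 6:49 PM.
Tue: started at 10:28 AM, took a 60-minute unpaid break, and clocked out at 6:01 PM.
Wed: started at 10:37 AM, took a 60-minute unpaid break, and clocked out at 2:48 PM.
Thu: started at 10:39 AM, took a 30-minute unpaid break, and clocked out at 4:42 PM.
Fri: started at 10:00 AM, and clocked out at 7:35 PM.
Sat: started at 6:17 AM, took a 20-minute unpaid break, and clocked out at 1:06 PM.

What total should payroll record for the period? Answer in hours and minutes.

Mon: 9:18 AM–6:49 PM = 9 h 31 min
Tue: 10:28 AM–6:01 PM = 7 h 33 min; less 60 min break → 6 h 33 min
Wed: 10:37 AM–2:48 PM = 4 h 11 min; less 60 min break → 3 h 11 min
Thu: 10:39 AM–4:42 PM = 6 h 3 min; less 30 min break → 5 h 33 min
Fri: 10:00 AM–7:35 PM = 9 h 35 min
Sat: 6:17 AM–1:06 PM = 6 h 49 min; less 20 min break → 6 h 29 min
Total: 9 h 31 min + 6 h 33 min + 3 h 11 min + 5 h 33 min + 9 h 35 min + 6 h 29 min = 40 h 52 min.

40 h 52 min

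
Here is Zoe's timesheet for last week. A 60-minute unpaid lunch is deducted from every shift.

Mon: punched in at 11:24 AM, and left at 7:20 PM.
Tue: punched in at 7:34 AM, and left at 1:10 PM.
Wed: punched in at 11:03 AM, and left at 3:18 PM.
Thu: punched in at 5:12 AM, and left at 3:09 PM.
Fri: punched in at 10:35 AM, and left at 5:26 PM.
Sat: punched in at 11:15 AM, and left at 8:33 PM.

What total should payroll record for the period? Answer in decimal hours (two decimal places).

37.88 hours

Mon: 11:24 AM–7:20 PM = 7 h 56 min; less 60 min break → 6 h 56 min
Tue: 7:34 AM–1:10 PM = 5 h 36 min; less 60 min break → 4 h 36 min
Wed: 11:03 AM–3:18 PM = 4 h 15 min; less 60 min break → 3 h 15 min
Thu: 5:12 AM–3:09 PM = 9 h 57 min; less 60 min break → 8 h 57 min
Fri: 10:35 AM–5:26 PM = 6 h 51 min; less 60 min break → 5 h 51 min
Sat: 11:15 AM–8:33 PM = 9 h 18 min; less 60 min break → 8 h 18 min
Total: 6 h 56 min + 4 h 36 min + 3 h 15 min + 8 h 57 min + 5 h 51 min + 8 h 18 min = 37 h 53 min.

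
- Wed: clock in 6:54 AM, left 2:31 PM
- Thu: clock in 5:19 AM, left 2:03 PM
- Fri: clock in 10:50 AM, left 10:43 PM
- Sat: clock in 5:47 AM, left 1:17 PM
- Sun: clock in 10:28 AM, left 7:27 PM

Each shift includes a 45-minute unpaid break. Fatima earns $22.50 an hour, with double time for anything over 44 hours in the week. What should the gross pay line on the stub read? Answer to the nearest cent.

$921.75

Wed: 6:54 AM–2:31 PM = 7 h 37 min; less 45 min break → 6 h 52 min
Thu: 5:19 AM–2:03 PM = 8 h 44 min; less 45 min break → 7 h 59 min
Fri: 10:50 AM–10:43 PM = 11 h 53 min; less 45 min break → 11 h 8 min
Sat: 5:47 AM–1:17 PM = 7 h 30 min; less 45 min break → 6 h 45 min
Sun: 10:28 AM–7:27 PM = 8 h 59 min; less 45 min break → 8 h 14 min
Total worked: 40 h 58 min = 2458 min.
Regular 40 h 58 min = 2458 min at $22.50/h; overtime 0 h 0 min = 0 min at $45.00/h.
Pay = (2458 × $22.50 + 0 × $45.00) ÷ 60 = $921.75.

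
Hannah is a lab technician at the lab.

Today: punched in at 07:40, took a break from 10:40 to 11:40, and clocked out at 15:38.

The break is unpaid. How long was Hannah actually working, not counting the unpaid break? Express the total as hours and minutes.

Today: 07:40–15:38 = 7 h 58 min; less 60 min break → 6 h 58 min

6 h 58 min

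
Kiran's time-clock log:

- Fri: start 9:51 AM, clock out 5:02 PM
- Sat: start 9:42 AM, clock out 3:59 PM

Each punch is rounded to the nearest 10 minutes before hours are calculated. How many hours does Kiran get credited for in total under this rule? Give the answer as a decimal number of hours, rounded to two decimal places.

13.50 hours

Fri: in 9:51 AM→9:50 AM, out 5:02 PM→5:00 PM; 7 h 10 min
Sat: in 9:42 AM→9:40 AM, out 3:59 PM→4:00 PM; 6 h 20 min
Total credited: 13 h 30 min.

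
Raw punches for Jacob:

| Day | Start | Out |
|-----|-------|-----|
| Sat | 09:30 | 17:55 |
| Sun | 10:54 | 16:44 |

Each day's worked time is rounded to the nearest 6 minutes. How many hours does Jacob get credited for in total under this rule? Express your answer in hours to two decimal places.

Sat: 09:30–17:55 = 8 h 25 min → rounds to 8 h 24 min
Sun: 10:54–16:44 = 5 h 50 min → rounds to 5 h 48 min
Total credited: 14 h 12 min.

14.20 hours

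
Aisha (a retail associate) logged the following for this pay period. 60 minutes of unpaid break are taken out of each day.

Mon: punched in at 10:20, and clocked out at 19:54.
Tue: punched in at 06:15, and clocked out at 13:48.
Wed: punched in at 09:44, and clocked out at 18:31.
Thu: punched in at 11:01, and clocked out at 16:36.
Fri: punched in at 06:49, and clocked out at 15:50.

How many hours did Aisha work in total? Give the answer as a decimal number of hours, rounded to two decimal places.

Mon: 10:20–19:54 = 9 h 34 min; less 60 min break → 8 h 34 min
Tue: 06:15–13:48 = 7 h 33 min; less 60 min break → 6 h 33 min
Wed: 09:44–18:31 = 8 h 47 min; less 60 min break → 7 h 47 min
Thu: 11:01–16:36 = 5 h 35 min; less 60 min break → 4 h 35 min
Fri: 06:49–15:50 = 9 h 1 min; less 60 min break → 8 h 1 min
Total: 8 h 34 min + 6 h 33 min + 7 h 47 min + 4 h 35 min + 8 h 1 min = 35 h 30 min.

35.50 hours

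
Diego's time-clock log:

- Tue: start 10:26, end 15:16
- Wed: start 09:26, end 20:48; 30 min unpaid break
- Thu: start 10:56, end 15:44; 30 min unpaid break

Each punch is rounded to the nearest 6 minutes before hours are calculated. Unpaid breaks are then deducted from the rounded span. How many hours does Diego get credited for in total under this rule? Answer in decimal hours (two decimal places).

Tue: in 10:26→10:24, out 15:16→15:18; 4 h 54 min
Wed: in 09:26→09:24, out 20:48→20:48; 11 h 24 min − 30 min = 10 h 54 min
Thu: in 10:56→10:54, out 15:44→15:42; 4 h 48 min − 30 min = 4 h 18 min
Total credited: 20 h 6 min.

20.10 hours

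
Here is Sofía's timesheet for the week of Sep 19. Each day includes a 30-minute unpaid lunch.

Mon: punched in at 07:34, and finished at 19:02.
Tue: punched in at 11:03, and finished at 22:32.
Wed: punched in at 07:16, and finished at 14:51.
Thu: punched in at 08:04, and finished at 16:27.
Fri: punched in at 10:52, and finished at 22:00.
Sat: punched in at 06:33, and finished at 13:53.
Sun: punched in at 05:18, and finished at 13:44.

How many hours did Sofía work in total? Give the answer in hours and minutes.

Mon: 07:34–19:02 = 11 h 28 min; less 30 min break → 10 h 58 min
Tue: 11:03–22:32 = 11 h 29 min; less 30 min break → 10 h 59 min
Wed: 07:16–14:51 = 7 h 35 min; less 30 min break → 7 h 5 min
Thu: 08:04–16:27 = 8 h 23 min; less 30 min break → 7 h 53 min
Fri: 10:52–22:00 = 11 h 8 min; less 30 min break → 10 h 38 min
Sat: 06:33–13:53 = 7 h 20 min; less 30 min break → 6 h 50 min
Sun: 05:18–13:44 = 8 h 26 min; less 30 min break → 7 h 56 min
Total: 10 h 58 min + 10 h 59 min + 7 h 5 min + 7 h 53 min + 10 h 38 min + 6 h 50 min + 7 h 56 min = 62 h 19 min.

62 h 19 min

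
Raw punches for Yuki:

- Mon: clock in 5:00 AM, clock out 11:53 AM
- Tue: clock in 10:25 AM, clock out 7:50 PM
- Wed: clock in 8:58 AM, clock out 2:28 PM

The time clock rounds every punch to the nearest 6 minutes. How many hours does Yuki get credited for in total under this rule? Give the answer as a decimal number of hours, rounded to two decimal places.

21.80 hours

Mon: in 5:00 AM→5:00 AM, out 11:53 AM→11:54 AM; 6 h 54 min
Tue: in 10:25 AM→10:24 AM, out 7:50 PM→7:48 PM; 9 h 24 min
Wed: in 8:58 AM→9:00 AM, out 2:28 PM→2:30 PM; 5 h 30 min
Total credited: 21 h 48 min.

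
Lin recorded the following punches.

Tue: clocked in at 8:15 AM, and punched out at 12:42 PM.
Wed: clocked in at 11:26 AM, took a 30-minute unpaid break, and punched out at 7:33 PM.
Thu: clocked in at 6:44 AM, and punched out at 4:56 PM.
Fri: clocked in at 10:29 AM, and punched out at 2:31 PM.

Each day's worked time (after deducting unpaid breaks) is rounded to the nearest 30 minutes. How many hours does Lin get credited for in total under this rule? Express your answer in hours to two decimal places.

Tue: 8:15 AM–12:42 PM = 4 h 27 min → rounds to 4 h 30 min
Wed: 11:26 AM–7:33 PM = 8 h 7 min − 30 min = 7 h 37 min → rounds to 7 h 30 min
Thu: 6:44 AM–4:56 PM = 10 h 12 min → rounds to 10 h 0 min
Fri: 10:29 AM–2:31 PM = 4 h 2 min → rounds to 4 h 0 min
Total credited: 26 h 0 min.

26.00 hours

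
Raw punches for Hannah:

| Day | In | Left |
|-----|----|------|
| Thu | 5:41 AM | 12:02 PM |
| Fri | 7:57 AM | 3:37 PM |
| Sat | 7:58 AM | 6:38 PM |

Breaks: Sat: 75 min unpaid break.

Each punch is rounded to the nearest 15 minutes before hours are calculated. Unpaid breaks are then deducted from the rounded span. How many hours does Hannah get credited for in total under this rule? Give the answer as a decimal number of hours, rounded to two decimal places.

23.25 hours

Thu: in 5:41 AM→5:45 AM, out 12:02 PM→12:00 PM; 6 h 15 min
Fri: in 7:57 AM→8:00 AM, out 3:37 PM→3:30 PM; 7 h 30 min
Sat: in 7:58 AM→8:00 AM, out 6:38 PM→6:45 PM; 10 h 45 min − 75 min = 9 h 30 min
Total credited: 23 h 15 min.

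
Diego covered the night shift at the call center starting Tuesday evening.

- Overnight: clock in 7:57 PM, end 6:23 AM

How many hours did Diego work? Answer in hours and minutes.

10 h 26 min

Overnight: 7:57 PM → midnight = 4 h 3 min; midnight → 6:23 AM = 6 h 23 min; span 10 h 26 min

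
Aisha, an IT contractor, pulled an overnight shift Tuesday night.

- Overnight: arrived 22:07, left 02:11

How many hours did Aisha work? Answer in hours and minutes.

Overnight: 22:07 → midnight = 1 h 53 min; midnight → 02:11 = 2 h 11 min; span 4 h 4 min

4 h 4 min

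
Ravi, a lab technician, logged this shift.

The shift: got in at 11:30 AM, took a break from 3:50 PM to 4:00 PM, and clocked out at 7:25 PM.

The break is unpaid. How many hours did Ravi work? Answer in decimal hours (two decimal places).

The shift: 11:30 AM–7:25 PM = 7 h 55 min; less 10 min break → 7 h 45 min

7.75 hours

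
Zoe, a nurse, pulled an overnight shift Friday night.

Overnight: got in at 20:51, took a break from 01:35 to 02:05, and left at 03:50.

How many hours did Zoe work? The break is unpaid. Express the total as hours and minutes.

6 h 29 min

Overnight: 20:51 → midnight = 3 h 9 min; midnight → 03:50 = 3 h 50 min; span 6 h 59 min; less 30 min break → 6 h 29 min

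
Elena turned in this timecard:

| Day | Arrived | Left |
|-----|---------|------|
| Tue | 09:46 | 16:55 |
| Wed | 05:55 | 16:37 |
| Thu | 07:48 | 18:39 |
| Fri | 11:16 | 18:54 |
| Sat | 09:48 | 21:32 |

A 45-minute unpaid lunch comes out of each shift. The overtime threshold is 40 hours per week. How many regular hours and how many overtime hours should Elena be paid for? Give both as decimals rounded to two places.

Tue: 09:46–16:55 = 7 h 9 min; less 45 min break → 6 h 24 min
Wed: 05:55–16:37 = 10 h 42 min; less 45 min break → 9 h 57 min
Thu: 07:48–18:39 = 10 h 51 min; less 45 min break → 10 h 6 min
Fri: 11:16–18:54 = 7 h 38 min; less 45 min break → 6 h 53 min
Sat: 09:48–21:32 = 11 h 44 min; less 45 min break → 10 h 59 min
Total worked: 44 h 19 min = 44.32 h.
Threshold 40 h → overtime 4 h 19 min, regular 40 h 0 min.

Regular 40.00 hours, overtime 4.32 hours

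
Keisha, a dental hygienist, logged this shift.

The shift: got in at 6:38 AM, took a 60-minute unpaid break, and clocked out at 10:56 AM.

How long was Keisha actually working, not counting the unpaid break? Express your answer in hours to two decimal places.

3.30 hours

The shift: 6:38 AM–10:56 AM = 4 h 18 min; less 60 min break → 3 h 18 min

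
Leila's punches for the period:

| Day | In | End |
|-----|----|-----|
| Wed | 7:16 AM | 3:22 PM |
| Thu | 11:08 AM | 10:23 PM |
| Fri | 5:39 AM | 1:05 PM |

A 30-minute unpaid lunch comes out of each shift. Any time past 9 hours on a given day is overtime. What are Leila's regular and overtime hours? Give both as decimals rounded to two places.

Wed: 7:16 AM–3:22 PM = 8 h 6 min; less 30 min break → 7 h 36 min
Thu: 11:08 AM–10:23 PM = 11 h 15 min; less 30 min break → 10 h 45 min
Fri: 5:39 AM–1:05 PM = 7 h 26 min; less 30 min break → 6 h 56 min
Wed reg 7 h 36 min / OT 0 h 0 min; Thu reg 9 h 0 min / OT 1 h 45 min; Fri reg 6 h 56 min / OT 0 h 0 min.
Totals: regular 23 h 32 min, overtime 1 h 45 min.

Regular 23.53 hours, overtime 1.75 hours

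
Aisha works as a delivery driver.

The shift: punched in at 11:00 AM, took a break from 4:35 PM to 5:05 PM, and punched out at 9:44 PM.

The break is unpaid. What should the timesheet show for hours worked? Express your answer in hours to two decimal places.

The shift: 11:00 AM–9:44 PM = 10 h 44 min; less 30 min break → 10 h 14 min

10.23 hours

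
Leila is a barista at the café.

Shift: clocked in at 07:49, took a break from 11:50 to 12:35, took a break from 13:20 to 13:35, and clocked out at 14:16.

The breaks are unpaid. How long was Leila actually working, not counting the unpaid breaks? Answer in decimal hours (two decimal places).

5.45 hours

Shift: 07:49–14:16 = 6 h 27 min; less 60 min break → 5 h 27 min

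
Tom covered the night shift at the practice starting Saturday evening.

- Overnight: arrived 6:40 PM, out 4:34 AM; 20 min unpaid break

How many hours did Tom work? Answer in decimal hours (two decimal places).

9.57 hours

Overnight: 6:40 PM → midnight = 5 h 20 min; midnight → 4:34 AM = 4 h 34 min; span 9 h 54 min; less 20 min break → 9 h 34 min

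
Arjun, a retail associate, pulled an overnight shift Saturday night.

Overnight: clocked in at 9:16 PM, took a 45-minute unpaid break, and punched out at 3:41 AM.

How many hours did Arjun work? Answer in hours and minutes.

Overnight: 9:16 PM → midnight = 2 h 44 min; midnight → 3:41 AM = 3 h 41 min; span 6 h 25 min; less 45 min break → 5 h 40 min

5 h 40 min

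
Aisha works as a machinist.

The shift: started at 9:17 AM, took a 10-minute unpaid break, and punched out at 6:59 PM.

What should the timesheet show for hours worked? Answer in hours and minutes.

9 h 32 min

The shift: 9:17 AM–6:59 PM = 9 h 42 min; less 10 min break → 9 h 32 min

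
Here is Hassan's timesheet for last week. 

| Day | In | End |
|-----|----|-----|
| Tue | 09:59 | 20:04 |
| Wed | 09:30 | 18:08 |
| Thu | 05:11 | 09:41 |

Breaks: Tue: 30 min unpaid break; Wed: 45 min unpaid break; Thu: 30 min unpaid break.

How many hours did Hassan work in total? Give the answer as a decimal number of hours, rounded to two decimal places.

Tue: 09:59–20:04 = 10 h 5 min; less 30 min break → 9 h 35 min
Wed: 09:30–18:08 = 8 h 38 min; less 45 min break → 7 h 53 min
Thu: 05:11–09:41 = 4 h 30 min; less 30 min break → 4 h 0 min
Total: 9 h 35 min + 7 h 53 min + 4 h 0 min = 21 h 28 min.

21.47 hours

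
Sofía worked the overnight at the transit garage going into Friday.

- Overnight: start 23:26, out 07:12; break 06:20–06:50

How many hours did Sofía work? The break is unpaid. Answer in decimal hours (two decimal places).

Overnight: 23:26 → midnight = 0 h 34 min; midnight → 07:12 = 7 h 12 min; span 7 h 46 min; less 30 min break → 7 h 16 min

7.27 hours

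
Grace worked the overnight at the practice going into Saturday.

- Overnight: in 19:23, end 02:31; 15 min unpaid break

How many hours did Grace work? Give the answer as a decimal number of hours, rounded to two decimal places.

Overnight: 19:23 → midnight = 4 h 37 min; midnight → 02:31 = 2 h 31 min; span 7 h 8 min; less 15 min break → 6 h 53 min

6.88 hours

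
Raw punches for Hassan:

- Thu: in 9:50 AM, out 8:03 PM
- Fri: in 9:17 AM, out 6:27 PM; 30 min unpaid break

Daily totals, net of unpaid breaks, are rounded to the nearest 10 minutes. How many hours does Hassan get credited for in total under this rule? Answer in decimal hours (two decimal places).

18.83 hours

Thu: 9:50 AM–8:03 PM = 10 h 13 min → rounds to 10 h 10 min
Fri: 9:17 AM–6:27 PM = 9 h 10 min − 30 min = 8 h 40 min → rounds to 8 h 40 min
Total credited: 18 h 50 min.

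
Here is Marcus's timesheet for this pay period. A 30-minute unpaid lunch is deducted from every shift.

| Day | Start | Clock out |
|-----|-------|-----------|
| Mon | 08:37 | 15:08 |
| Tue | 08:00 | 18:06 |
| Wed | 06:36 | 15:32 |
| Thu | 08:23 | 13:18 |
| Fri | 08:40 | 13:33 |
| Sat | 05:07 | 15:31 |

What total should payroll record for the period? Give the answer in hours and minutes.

Mon: 08:37–15:08 = 6 h 31 min; less 30 min break → 6 h 1 min
Tue: 08:00–18:06 = 10 h 6 min; less 30 min break → 9 h 36 min
Wed: 06:36–15:32 = 8 h 56 min; less 30 min break → 8 h 26 min
Thu: 08:23–13:18 = 4 h 55 min; less 30 min break → 4 h 25 min
Fri: 08:40–13:33 = 4 h 53 min; less 30 min break → 4 h 23 min
Sat: 05:07–15:31 = 10 h 24 min; less 30 min break → 9 h 54 min
Total: 6 h 1 min + 9 h 36 min + 8 h 26 min + 4 h 25 min + 4 h 23 min + 9 h 54 min = 42 h 45 min.

42 h 45 min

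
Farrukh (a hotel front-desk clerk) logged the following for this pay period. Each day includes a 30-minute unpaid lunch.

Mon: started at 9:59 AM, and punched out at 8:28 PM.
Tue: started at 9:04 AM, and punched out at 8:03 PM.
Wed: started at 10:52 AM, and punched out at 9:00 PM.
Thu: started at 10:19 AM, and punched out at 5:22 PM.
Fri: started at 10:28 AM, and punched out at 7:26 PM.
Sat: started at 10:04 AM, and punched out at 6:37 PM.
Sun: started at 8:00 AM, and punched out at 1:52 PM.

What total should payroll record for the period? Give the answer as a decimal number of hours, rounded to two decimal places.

Mon: 9:59 AM–8:28 PM = 10 h 29 min; less 30 min break → 9 h 59 min
Tue: 9:04 AM–8:03 PM = 10 h 59 min; less 30 min break → 10 h 29 min
Wed: 10:52 AM–9:00 PM = 10 h 8 min; less 30 min break → 9 h 38 min
Thu: 10:19 AM–5:22 PM = 7 h 3 min; less 30 min break → 6 h 33 min
Fri: 10:28 AM–7:26 PM = 8 h 58 min; less 30 min break → 8 h 28 min
Sat: 10:04 AM–6:37 PM = 8 h 33 min; less 30 min break → 8 h 3 min
Sun: 8:00 AM–1:52 PM = 5 h 52 min; less 30 min break → 5 h 22 min
Total: 9 h 59 min + 10 h 29 min + 9 h 38 min + 6 h 33 min + 8 h 28 min + 8 h 3 min + 5 h 22 min = 58 h 32 min.

58.53 hours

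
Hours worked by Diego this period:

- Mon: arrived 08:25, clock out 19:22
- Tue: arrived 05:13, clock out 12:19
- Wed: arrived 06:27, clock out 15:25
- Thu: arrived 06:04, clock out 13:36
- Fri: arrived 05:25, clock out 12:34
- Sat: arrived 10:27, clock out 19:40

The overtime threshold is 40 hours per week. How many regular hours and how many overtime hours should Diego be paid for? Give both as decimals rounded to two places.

Mon: 08:25–19:22 = 10 h 57 min
Tue: 05:13–12:19 = 7 h 6 min
Wed: 06:27–15:25 = 8 h 58 min
Thu: 06:04–13:36 = 7 h 32 min
Fri: 05:25–12:34 = 7 h 9 min
Sat: 10:27–19:40 = 9 h 13 min
Total worked: 50 h 55 min = 50.92 h.
Threshold 40 h → overtime 10 h 55 min, regular 40 h 0 min.

Regular 40.00 hours, overtime 10.92 hours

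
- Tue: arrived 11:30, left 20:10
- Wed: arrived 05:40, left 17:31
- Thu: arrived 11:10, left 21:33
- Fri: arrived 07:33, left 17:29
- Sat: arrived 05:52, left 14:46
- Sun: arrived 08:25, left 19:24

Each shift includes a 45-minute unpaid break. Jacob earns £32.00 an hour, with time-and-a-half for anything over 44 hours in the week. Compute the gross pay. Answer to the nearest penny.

£1994.40

Tue: 11:30–20:10 = 8 h 40 min; less 45 min break → 7 h 55 min
Wed: 05:40–17:31 = 11 h 51 min; less 45 min break → 11 h 6 min
Thu: 11:10–21:33 = 10 h 23 min; less 45 min break → 9 h 38 min
Fri: 07:33–17:29 = 9 h 56 min; less 45 min break → 9 h 11 min
Sat: 05:52–14:46 = 8 h 54 min; less 45 min break → 8 h 9 min
Sun: 08:25–19:24 = 10 h 59 min; less 45 min break → 10 h 14 min
Total worked: 56 h 13 min = 3373 min.
Regular 44 h 0 min = 2640 min at £32.00/h; overtime 12 h 13 min = 733 min at £48.00/h.
Pay = (2640 × £32.00 + 733 × £48.00) ÷ 60 = £1994.40.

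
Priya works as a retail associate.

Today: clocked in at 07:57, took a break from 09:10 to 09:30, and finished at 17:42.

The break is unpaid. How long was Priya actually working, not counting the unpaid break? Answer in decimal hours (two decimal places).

9.42 hours

Today: 07:57–17:42 = 9 h 45 min; less 20 min break → 9 h 25 min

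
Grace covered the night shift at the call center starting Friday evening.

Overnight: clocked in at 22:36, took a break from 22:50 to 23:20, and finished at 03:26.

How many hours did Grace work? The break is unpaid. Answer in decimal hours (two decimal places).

4.33 hours

Overnight: 22:36 → midnight = 1 h 24 min; midnight → 03:26 = 3 h 26 min; span 4 h 50 min; less 30 min break → 4 h 20 min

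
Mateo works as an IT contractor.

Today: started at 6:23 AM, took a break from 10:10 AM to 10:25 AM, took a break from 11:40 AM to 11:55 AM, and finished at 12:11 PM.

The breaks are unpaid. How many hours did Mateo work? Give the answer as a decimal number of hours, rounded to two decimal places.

Today: 6:23 AM–12:11 PM = 5 h 48 min; less 30 min break → 5 h 18 min

5.30 hours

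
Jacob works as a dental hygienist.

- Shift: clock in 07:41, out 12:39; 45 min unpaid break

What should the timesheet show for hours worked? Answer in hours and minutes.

Shift: 07:41–12:39 = 4 h 58 min; less 45 min break → 4 h 13 min

4 h 13 min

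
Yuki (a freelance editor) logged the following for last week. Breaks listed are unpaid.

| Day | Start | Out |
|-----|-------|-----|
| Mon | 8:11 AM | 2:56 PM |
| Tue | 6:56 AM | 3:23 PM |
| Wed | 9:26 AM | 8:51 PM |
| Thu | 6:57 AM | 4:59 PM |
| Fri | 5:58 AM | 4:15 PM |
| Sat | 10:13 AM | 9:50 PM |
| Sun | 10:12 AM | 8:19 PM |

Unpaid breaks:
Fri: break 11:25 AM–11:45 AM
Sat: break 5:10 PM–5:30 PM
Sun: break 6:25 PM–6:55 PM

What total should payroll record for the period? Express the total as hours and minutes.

67 h 30 min

Mon: 8:11 AM–2:56 PM = 6 h 45 min
Tue: 6:56 AM–3:23 PM = 8 h 27 min
Wed: 9:26 AM–8:51 PM = 11 h 25 min
Thu: 6:57 AM–4:59 PM = 10 h 2 min
Fri: 5:58 AM–4:15 PM = 10 h 17 min; less 20 min break → 9 h 57 min
Sat: 10:13 AM–9:50 PM = 11 h 37 min; less 20 min break → 11 h 17 min
Sun: 10:12 AM–8:19 PM = 10 h 7 min; less 30 min break → 9 h 37 min
Total: 6 h 45 min + 8 h 27 min + 11 h 25 min + 10 h 2 min + 9 h 57 min + 11 h 17 min + 9 h 37 min = 67 h 30 min.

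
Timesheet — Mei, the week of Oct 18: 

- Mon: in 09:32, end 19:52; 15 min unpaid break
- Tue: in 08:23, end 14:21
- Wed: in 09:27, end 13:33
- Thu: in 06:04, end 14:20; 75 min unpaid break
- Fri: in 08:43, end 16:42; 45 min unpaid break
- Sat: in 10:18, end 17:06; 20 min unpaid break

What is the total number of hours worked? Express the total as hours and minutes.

40 h 52 min

Mon: 09:32–19:52 = 10 h 20 min; less 15 min break → 10 h 5 min
Tue: 08:23–14:21 = 5 h 58 min
Wed: 09:27–13:33 = 4 h 6 min
Thu: 06:04–14:20 = 8 h 16 min; less 75 min break → 7 h 1 min
Fri: 08:43–16:42 = 7 h 59 min; less 45 min break → 7 h 14 min
Sat: 10:18–17:06 = 6 h 48 min; less 20 min break → 6 h 28 min
Total: 10 h 5 min + 5 h 58 min + 4 h 6 min + 7 h 1 min + 7 h 14 min + 6 h 28 min = 40 h 52 min.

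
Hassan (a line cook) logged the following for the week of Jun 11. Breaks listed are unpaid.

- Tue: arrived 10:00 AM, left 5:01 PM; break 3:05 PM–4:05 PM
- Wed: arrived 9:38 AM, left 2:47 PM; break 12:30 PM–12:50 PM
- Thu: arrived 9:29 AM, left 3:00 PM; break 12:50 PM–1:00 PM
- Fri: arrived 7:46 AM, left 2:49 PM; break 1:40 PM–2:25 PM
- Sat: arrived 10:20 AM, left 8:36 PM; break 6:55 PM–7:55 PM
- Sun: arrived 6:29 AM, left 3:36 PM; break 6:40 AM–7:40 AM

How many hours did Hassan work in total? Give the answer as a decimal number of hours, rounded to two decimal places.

39.87 hours

Tue: 10:00 AM–5:01 PM = 7 h 1 min; less 60 min break → 6 h 1 min
Wed: 9:38 AM–2:47 PM = 5 h 9 min; less 20 min break → 4 h 49 min
Thu: 9:29 AM–3:00 PM = 5 h 31 min; less 10 min break → 5 h 21 min
Fri: 7:46 AM–2:49 PM = 7 h 3 min; less 45 min break → 6 h 18 min
Sat: 10:20 AM–8:36 PM = 10 h 16 min; less 60 min break → 9 h 16 min
Sun: 6:29 AM–3:36 PM = 9 h 7 min; less 60 min break → 8 h 7 min
Total: 6 h 1 min + 4 h 49 min + 5 h 21 min + 6 h 18 min + 9 h 16 min + 8 h 7 min = 39 h 52 min.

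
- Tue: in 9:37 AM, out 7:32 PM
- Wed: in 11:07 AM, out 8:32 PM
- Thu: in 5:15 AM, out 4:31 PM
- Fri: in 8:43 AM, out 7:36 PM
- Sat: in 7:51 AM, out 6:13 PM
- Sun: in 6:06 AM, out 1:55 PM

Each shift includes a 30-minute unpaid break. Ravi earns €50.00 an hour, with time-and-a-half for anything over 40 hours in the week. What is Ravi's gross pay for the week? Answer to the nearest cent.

€3250.00

Tue: 9:37 AM–7:32 PM = 9 h 55 min; less 30 min break → 9 h 25 min
Wed: 11:07 AM–8:32 PM = 9 h 25 min; less 30 min break → 8 h 55 min
Thu: 5:15 AM–4:31 PM = 11 h 16 min; less 30 min break → 10 h 46 min
Fri: 8:43 AM–7:36 PM = 10 h 53 min; less 30 min break → 10 h 23 min
Sat: 7:51 AM–6:13 PM = 10 h 22 min; less 30 min break → 9 h 52 min
Sun: 6:06 AM–1:55 PM = 7 h 49 min; less 30 min break → 7 h 19 min
Total worked: 56 h 40 min = 3400 min.
Regular 40 h 0 min = 2400 min at €50.00/h; overtime 16 h 40 min = 1000 min at €75.00/h.
Pay = (2400 × €50.00 + 1000 × €75.00) ÷ 60 = €3250.00.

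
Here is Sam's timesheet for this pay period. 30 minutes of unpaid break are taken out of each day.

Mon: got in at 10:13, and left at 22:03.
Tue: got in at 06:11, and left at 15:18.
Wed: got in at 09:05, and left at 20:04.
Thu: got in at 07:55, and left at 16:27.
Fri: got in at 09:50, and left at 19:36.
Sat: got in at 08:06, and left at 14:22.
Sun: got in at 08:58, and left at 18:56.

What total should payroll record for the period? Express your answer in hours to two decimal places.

62.97 hours

Mon: 10:13–22:03 = 11 h 50 min; less 30 min break → 11 h 20 min
Tue: 06:11–15:18 = 9 h 7 min; less 30 min break → 8 h 37 min
Wed: 09:05–20:04 = 10 h 59 min; less 30 min break → 10 h 29 min
Thu: 07:55–16:27 = 8 h 32 min; less 30 min break → 8 h 2 min
Fri: 09:50–19:36 = 9 h 46 min; less 30 min break → 9 h 16 min
Sat: 08:06–14:22 = 6 h 16 min; less 30 min break → 5 h 46 min
Sun: 08:58–18:56 = 9 h 58 min; less 30 min break → 9 h 28 min
Total: 11 h 20 min + 8 h 37 min + 10 h 29 min + 8 h 2 min + 9 h 16 min + 5 h 46 min + 9 h 28 min = 62 h 58 min.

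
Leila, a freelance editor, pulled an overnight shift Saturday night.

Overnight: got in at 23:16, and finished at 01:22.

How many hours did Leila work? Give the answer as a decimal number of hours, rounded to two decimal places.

Overnight: 23:16 → midnight = 0 h 44 min; midnight → 01:22 = 1 h 22 min; span 2 h 6 min

2.10 hours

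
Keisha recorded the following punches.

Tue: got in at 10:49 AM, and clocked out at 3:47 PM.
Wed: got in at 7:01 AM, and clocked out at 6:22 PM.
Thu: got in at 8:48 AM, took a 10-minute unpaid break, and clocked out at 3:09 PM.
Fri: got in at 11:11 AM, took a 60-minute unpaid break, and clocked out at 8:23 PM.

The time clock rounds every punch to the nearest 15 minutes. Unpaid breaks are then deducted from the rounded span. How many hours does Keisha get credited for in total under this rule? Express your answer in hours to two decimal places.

Tue: in 10:49 AM→10:45 AM, out 3:47 PM→3:45 PM; 5 h 0 min
Wed: in 7:01 AM→7:00 AM, out 6:22 PM→6:15 PM; 11 h 15 min
Thu: in 8:48 AM→8:45 AM, out 3:09 PM→3:15 PM; 6 h 30 min − 10 min = 6 h 20 min
Fri: in 11:11 AM→11:15 AM, out 8:23 PM→8:30 PM; 9 h 15 min − 60 min = 8 h 15 min
Total credited: 30 h 50 min.

30.83 hours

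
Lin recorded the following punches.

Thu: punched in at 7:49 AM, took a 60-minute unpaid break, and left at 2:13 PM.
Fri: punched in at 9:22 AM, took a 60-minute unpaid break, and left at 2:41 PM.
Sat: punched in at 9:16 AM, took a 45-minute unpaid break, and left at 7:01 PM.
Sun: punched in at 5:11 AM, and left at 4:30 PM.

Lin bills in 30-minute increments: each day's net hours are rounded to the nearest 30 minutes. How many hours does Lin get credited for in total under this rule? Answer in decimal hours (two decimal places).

30.50 hours

Thu: 7:49 AM–2:13 PM = 6 h 24 min − 60 min = 5 h 24 min → rounds to 5 h 30 min
Fri: 9:22 AM–2:41 PM = 5 h 19 min − 60 min = 4 h 19 min → rounds to 4 h 30 min
Sat: 9:16 AM–7:01 PM = 9 h 45 min − 45 min = 9 h 0 min → rounds to 9 h 0 min
Sun: 5:11 AM–4:30 PM = 11 h 19 min → rounds to 11 h 30 min
Total credited: 30 h 30 min.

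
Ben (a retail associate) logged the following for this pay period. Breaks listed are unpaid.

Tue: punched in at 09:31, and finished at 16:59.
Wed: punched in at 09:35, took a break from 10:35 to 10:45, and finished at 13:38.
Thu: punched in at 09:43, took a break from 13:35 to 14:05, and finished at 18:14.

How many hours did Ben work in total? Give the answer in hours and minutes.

Tue: 09:31–16:59 = 7 h 28 min
Wed: 09:35–13:38 = 4 h 3 min; less 10 min break → 3 h 53 min
Thu: 09:43–18:14 = 8 h 31 min; less 30 min break → 8 h 1 min
Total: 7 h 28 min + 3 h 53 min + 8 h 1 min = 19 h 22 min.

19 h 22 min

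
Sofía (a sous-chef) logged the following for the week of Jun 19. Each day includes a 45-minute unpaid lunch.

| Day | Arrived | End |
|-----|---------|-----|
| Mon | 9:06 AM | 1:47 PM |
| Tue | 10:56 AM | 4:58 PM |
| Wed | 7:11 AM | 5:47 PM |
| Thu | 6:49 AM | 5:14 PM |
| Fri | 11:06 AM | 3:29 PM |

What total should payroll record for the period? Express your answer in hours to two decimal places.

32.37 hours

Mon: 9:06 AM–1:47 PM = 4 h 41 min; less 45 min break → 3 h 56 min
Tue: 10:56 AM–4:58 PM = 6 h 2 min; less 45 min break → 5 h 17 min
Wed: 7:11 AM–5:47 PM = 10 h 36 min; less 45 min break → 9 h 51 min
Thu: 6:49 AM–5:14 PM = 10 h 25 min; less 45 min break → 9 h 40 min
Fri: 11:06 AM–3:29 PM = 4 h 23 min; less 45 min break → 3 h 38 min
Total: 3 h 56 min + 5 h 17 min + 9 h 51 min + 9 h 40 min + 3 h 38 min = 32 h 22 min.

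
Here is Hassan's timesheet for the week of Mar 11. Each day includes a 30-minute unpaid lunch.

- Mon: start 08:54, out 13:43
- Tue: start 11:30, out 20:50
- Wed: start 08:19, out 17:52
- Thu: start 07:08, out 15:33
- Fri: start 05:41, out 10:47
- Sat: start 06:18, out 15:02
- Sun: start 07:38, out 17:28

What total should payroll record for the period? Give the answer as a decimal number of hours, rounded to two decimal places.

52.28 hours

Mon: 08:54–13:43 = 4 h 49 min; less 30 min break → 4 h 19 min
Tue: 11:30–20:50 = 9 h 20 min; less 30 min break → 8 h 50 min
Wed: 08:19–17:52 = 9 h 33 min; less 30 min break → 9 h 3 min
Thu: 07:08–15:33 = 8 h 25 min; less 30 min break → 7 h 55 min
Fri: 05:41–10:47 = 5 h 6 min; less 30 min break → 4 h 36 min
Sat: 06:18–15:02 = 8 h 44 min; less 30 min break → 8 h 14 min
Sun: 07:38–17:28 = 9 h 50 min; less 30 min break → 9 h 20 min
Total: 4 h 19 min + 8 h 50 min + 9 h 3 min + 7 h 55 min + 4 h 36 min + 8 h 14 min + 9 h 20 min = 52 h 17 min.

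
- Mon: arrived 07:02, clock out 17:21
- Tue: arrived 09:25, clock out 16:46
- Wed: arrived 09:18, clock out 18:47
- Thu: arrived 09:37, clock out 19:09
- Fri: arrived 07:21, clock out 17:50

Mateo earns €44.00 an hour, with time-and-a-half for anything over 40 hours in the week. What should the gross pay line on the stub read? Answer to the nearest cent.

Mon: 07:02–17:21 = 10 h 19 min
Tue: 09:25–16:46 = 7 h 21 min
Wed: 09:18–18:47 = 9 h 29 min
Thu: 09:37–19:09 = 9 h 32 min
Fri: 07:21–17:50 = 10 h 29 min
Total worked: 47 h 10 min = 2830 min.
Regular 40 h 0 min = 2400 min at €44.00/h; overtime 7 h 10 min = 430 min at €66.00/h.
Pay = (2400 × €44.00 + 430 × €66.00) ÷ 60 = €2233.00.

€2233.00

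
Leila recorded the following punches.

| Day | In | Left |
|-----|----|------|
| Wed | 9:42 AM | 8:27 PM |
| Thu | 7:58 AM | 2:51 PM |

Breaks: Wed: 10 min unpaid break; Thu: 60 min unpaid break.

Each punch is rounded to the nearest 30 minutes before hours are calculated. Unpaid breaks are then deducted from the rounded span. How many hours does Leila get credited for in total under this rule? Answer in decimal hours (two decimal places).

16.83 hours

Wed: in 9:42 AM→9:30 AM, out 8:27 PM→8:30 PM; 11 h 0 min − 10 min = 10 h 50 min
Thu: in 7:58 AM→8:00 AM, out 2:51 PM→3:00 PM; 7 h 0 min − 60 min = 6 h 0 min
Total credited: 16 h 50 min.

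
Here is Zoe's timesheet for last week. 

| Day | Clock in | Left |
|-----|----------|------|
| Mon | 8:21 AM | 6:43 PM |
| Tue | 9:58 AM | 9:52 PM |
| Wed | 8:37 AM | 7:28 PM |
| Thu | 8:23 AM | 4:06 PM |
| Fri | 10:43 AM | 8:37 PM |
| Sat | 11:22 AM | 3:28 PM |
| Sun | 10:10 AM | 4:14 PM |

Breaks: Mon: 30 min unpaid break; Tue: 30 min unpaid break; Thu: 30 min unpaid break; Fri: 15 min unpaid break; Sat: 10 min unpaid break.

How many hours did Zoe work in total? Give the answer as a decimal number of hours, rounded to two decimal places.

Mon: 8:21 AM–6:43 PM = 10 h 22 min; less 30 min break → 9 h 52 min
Tue: 9:58 AM–9:52 PM = 11 h 54 min; less 30 min break → 11 h 24 min
Wed: 8:37 AM–7:28 PM = 10 h 51 min
Thu: 8:23 AM–4:06 PM = 7 h 43 min; less 30 min break → 7 h 13 min
Fri: 10:43 AM–8:37 PM = 9 h 54 min; less 15 min break → 9 h 39 min
Sat: 11:22 AM–3:28 PM = 4 h 6 min; less 10 min break → 3 h 56 min
Sun: 10:10 AM–4:14 PM = 6 h 4 min
Total: 9 h 52 min + 11 h 24 min + 10 h 51 min + 7 h 13 min + 9 h 39 min + 3 h 56 min + 6 h 4 min = 58 h 59 min.

58.98 hours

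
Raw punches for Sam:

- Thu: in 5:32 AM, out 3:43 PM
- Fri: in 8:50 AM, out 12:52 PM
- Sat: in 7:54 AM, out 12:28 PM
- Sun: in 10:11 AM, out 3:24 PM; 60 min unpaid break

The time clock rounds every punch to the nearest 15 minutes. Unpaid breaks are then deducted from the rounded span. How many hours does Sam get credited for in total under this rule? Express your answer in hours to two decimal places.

Thu: in 5:32 AM→5:30 AM, out 3:43 PM→3:45 PM; 10 h 15 min
Fri: in 8:50 AM→8:45 AM, out 12:52 PM→12:45 PM; 4 h 0 min
Sat: in 7:54 AM→8:00 AM, out 12:28 PM→12:30 PM; 4 h 30 min
Sun: in 10:11 AM→10:15 AM, out 3:24 PM→3:30 PM; 5 h 15 min − 60 min = 4 h 15 min
Total credited: 23 h 0 min.

23.00 hours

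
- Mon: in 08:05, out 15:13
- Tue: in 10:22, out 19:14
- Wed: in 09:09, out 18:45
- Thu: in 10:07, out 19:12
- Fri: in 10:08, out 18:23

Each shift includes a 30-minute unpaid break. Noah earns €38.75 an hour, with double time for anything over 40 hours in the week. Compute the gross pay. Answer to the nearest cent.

€1583.58

Mon: 08:05–15:13 = 7 h 8 min; less 30 min break → 6 h 38 min
Tue: 10:22–19:14 = 8 h 52 min; less 30 min break → 8 h 22 min
Wed: 09:09–18:45 = 9 h 36 min; less 30 min break → 9 h 6 min
Thu: 10:07–19:12 = 9 h 5 min; less 30 min break → 8 h 35 min
Fri: 10:08–18:23 = 8 h 15 min; less 30 min break → 7 h 45 min
Total worked: 40 h 26 min = 2426 min.
Regular 40 h 0 min = 2400 min at €38.75/h; overtime 0 h 26 min = 26 min at €77.50/h.
Pay = (2400 × €38.75 + 26 × €77.50) ÷ 60 = €1583.58.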